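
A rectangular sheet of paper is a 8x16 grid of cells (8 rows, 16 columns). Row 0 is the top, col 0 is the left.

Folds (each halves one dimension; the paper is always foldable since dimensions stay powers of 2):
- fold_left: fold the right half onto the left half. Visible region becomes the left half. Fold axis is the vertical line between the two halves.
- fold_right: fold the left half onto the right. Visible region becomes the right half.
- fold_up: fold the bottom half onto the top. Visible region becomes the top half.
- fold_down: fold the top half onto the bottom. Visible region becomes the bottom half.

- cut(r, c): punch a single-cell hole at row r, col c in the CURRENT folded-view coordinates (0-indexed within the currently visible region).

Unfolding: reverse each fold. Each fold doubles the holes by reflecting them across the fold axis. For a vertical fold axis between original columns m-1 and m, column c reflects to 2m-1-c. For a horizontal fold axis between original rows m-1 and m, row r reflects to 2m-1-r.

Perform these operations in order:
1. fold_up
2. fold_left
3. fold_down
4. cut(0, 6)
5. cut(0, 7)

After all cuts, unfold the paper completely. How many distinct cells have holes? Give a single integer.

Op 1 fold_up: fold axis h@4; visible region now rows[0,4) x cols[0,16) = 4x16
Op 2 fold_left: fold axis v@8; visible region now rows[0,4) x cols[0,8) = 4x8
Op 3 fold_down: fold axis h@2; visible region now rows[2,4) x cols[0,8) = 2x8
Op 4 cut(0, 6): punch at orig (2,6); cuts so far [(2, 6)]; region rows[2,4) x cols[0,8) = 2x8
Op 5 cut(0, 7): punch at orig (2,7); cuts so far [(2, 6), (2, 7)]; region rows[2,4) x cols[0,8) = 2x8
Unfold 1 (reflect across h@2): 4 holes -> [(1, 6), (1, 7), (2, 6), (2, 7)]
Unfold 2 (reflect across v@8): 8 holes -> [(1, 6), (1, 7), (1, 8), (1, 9), (2, 6), (2, 7), (2, 8), (2, 9)]
Unfold 3 (reflect across h@4): 16 holes -> [(1, 6), (1, 7), (1, 8), (1, 9), (2, 6), (2, 7), (2, 8), (2, 9), (5, 6), (5, 7), (5, 8), (5, 9), (6, 6), (6, 7), (6, 8), (6, 9)]

Answer: 16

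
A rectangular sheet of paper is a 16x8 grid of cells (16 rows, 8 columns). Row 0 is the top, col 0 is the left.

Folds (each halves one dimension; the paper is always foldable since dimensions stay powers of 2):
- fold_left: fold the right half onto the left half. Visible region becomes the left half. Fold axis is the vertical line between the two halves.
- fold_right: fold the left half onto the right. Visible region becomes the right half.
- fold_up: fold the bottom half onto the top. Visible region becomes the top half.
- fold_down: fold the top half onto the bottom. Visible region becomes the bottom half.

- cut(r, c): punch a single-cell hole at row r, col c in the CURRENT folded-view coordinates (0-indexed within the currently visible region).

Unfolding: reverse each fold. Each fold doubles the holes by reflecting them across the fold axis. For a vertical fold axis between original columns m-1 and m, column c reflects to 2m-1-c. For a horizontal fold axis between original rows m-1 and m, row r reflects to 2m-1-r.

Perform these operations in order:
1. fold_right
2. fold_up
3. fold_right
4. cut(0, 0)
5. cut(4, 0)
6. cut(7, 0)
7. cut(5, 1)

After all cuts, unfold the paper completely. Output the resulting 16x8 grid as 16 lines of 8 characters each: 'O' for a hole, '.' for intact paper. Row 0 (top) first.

Op 1 fold_right: fold axis v@4; visible region now rows[0,16) x cols[4,8) = 16x4
Op 2 fold_up: fold axis h@8; visible region now rows[0,8) x cols[4,8) = 8x4
Op 3 fold_right: fold axis v@6; visible region now rows[0,8) x cols[6,8) = 8x2
Op 4 cut(0, 0): punch at orig (0,6); cuts so far [(0, 6)]; region rows[0,8) x cols[6,8) = 8x2
Op 5 cut(4, 0): punch at orig (4,6); cuts so far [(0, 6), (4, 6)]; region rows[0,8) x cols[6,8) = 8x2
Op 6 cut(7, 0): punch at orig (7,6); cuts so far [(0, 6), (4, 6), (7, 6)]; region rows[0,8) x cols[6,8) = 8x2
Op 7 cut(5, 1): punch at orig (5,7); cuts so far [(0, 6), (4, 6), (5, 7), (7, 6)]; region rows[0,8) x cols[6,8) = 8x2
Unfold 1 (reflect across v@6): 8 holes -> [(0, 5), (0, 6), (4, 5), (4, 6), (5, 4), (5, 7), (7, 5), (7, 6)]
Unfold 2 (reflect across h@8): 16 holes -> [(0, 5), (0, 6), (4, 5), (4, 6), (5, 4), (5, 7), (7, 5), (7, 6), (8, 5), (8, 6), (10, 4), (10, 7), (11, 5), (11, 6), (15, 5), (15, 6)]
Unfold 3 (reflect across v@4): 32 holes -> [(0, 1), (0, 2), (0, 5), (0, 6), (4, 1), (4, 2), (4, 5), (4, 6), (5, 0), (5, 3), (5, 4), (5, 7), (7, 1), (7, 2), (7, 5), (7, 6), (8, 1), (8, 2), (8, 5), (8, 6), (10, 0), (10, 3), (10, 4), (10, 7), (11, 1), (11, 2), (11, 5), (11, 6), (15, 1), (15, 2), (15, 5), (15, 6)]

Answer: .OO..OO.
........
........
........
.OO..OO.
O..OO..O
........
.OO..OO.
.OO..OO.
........
O..OO..O
.OO..OO.
........
........
........
.OO..OO.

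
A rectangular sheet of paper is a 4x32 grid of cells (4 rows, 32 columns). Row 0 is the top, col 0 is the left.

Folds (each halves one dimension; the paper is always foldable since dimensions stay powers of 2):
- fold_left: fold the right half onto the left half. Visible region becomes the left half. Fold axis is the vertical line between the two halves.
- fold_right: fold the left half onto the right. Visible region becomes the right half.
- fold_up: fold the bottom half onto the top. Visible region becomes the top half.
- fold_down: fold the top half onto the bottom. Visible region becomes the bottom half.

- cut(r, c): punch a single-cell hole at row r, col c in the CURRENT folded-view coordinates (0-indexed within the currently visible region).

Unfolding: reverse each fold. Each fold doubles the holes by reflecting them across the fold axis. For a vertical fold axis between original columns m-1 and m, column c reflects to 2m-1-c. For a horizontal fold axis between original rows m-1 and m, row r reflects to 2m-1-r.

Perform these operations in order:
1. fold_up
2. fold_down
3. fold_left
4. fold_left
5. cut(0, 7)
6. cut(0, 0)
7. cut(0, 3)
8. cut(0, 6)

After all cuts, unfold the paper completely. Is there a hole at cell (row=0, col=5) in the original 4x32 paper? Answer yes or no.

Answer: no

Derivation:
Op 1 fold_up: fold axis h@2; visible region now rows[0,2) x cols[0,32) = 2x32
Op 2 fold_down: fold axis h@1; visible region now rows[1,2) x cols[0,32) = 1x32
Op 3 fold_left: fold axis v@16; visible region now rows[1,2) x cols[0,16) = 1x16
Op 4 fold_left: fold axis v@8; visible region now rows[1,2) x cols[0,8) = 1x8
Op 5 cut(0, 7): punch at orig (1,7); cuts so far [(1, 7)]; region rows[1,2) x cols[0,8) = 1x8
Op 6 cut(0, 0): punch at orig (1,0); cuts so far [(1, 0), (1, 7)]; region rows[1,2) x cols[0,8) = 1x8
Op 7 cut(0, 3): punch at orig (1,3); cuts so far [(1, 0), (1, 3), (1, 7)]; region rows[1,2) x cols[0,8) = 1x8
Op 8 cut(0, 6): punch at orig (1,6); cuts so far [(1, 0), (1, 3), (1, 6), (1, 7)]; region rows[1,2) x cols[0,8) = 1x8
Unfold 1 (reflect across v@8): 8 holes -> [(1, 0), (1, 3), (1, 6), (1, 7), (1, 8), (1, 9), (1, 12), (1, 15)]
Unfold 2 (reflect across v@16): 16 holes -> [(1, 0), (1, 3), (1, 6), (1, 7), (1, 8), (1, 9), (1, 12), (1, 15), (1, 16), (1, 19), (1, 22), (1, 23), (1, 24), (1, 25), (1, 28), (1, 31)]
Unfold 3 (reflect across h@1): 32 holes -> [(0, 0), (0, 3), (0, 6), (0, 7), (0, 8), (0, 9), (0, 12), (0, 15), (0, 16), (0, 19), (0, 22), (0, 23), (0, 24), (0, 25), (0, 28), (0, 31), (1, 0), (1, 3), (1, 6), (1, 7), (1, 8), (1, 9), (1, 12), (1, 15), (1, 16), (1, 19), (1, 22), (1, 23), (1, 24), (1, 25), (1, 28), (1, 31)]
Unfold 4 (reflect across h@2): 64 holes -> [(0, 0), (0, 3), (0, 6), (0, 7), (0, 8), (0, 9), (0, 12), (0, 15), (0, 16), (0, 19), (0, 22), (0, 23), (0, 24), (0, 25), (0, 28), (0, 31), (1, 0), (1, 3), (1, 6), (1, 7), (1, 8), (1, 9), (1, 12), (1, 15), (1, 16), (1, 19), (1, 22), (1, 23), (1, 24), (1, 25), (1, 28), (1, 31), (2, 0), (2, 3), (2, 6), (2, 7), (2, 8), (2, 9), (2, 12), (2, 15), (2, 16), (2, 19), (2, 22), (2, 23), (2, 24), (2, 25), (2, 28), (2, 31), (3, 0), (3, 3), (3, 6), (3, 7), (3, 8), (3, 9), (3, 12), (3, 15), (3, 16), (3, 19), (3, 22), (3, 23), (3, 24), (3, 25), (3, 28), (3, 31)]
Holes: [(0, 0), (0, 3), (0, 6), (0, 7), (0, 8), (0, 9), (0, 12), (0, 15), (0, 16), (0, 19), (0, 22), (0, 23), (0, 24), (0, 25), (0, 28), (0, 31), (1, 0), (1, 3), (1, 6), (1, 7), (1, 8), (1, 9), (1, 12), (1, 15), (1, 16), (1, 19), (1, 22), (1, 23), (1, 24), (1, 25), (1, 28), (1, 31), (2, 0), (2, 3), (2, 6), (2, 7), (2, 8), (2, 9), (2, 12), (2, 15), (2, 16), (2, 19), (2, 22), (2, 23), (2, 24), (2, 25), (2, 28), (2, 31), (3, 0), (3, 3), (3, 6), (3, 7), (3, 8), (3, 9), (3, 12), (3, 15), (3, 16), (3, 19), (3, 22), (3, 23), (3, 24), (3, 25), (3, 28), (3, 31)]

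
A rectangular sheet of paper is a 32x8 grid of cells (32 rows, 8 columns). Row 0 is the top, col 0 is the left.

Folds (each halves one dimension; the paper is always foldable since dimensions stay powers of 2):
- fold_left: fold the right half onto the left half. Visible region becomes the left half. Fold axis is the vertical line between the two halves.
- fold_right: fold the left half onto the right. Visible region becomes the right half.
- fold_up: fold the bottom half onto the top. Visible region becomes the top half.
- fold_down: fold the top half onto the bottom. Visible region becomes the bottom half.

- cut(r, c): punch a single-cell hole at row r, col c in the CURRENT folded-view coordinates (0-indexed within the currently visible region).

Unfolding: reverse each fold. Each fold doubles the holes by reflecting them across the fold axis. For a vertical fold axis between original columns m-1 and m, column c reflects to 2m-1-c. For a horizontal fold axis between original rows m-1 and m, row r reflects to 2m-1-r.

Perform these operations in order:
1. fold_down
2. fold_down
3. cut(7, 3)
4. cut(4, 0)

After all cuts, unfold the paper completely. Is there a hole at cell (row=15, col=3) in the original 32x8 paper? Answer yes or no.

Op 1 fold_down: fold axis h@16; visible region now rows[16,32) x cols[0,8) = 16x8
Op 2 fold_down: fold axis h@24; visible region now rows[24,32) x cols[0,8) = 8x8
Op 3 cut(7, 3): punch at orig (31,3); cuts so far [(31, 3)]; region rows[24,32) x cols[0,8) = 8x8
Op 4 cut(4, 0): punch at orig (28,0); cuts so far [(28, 0), (31, 3)]; region rows[24,32) x cols[0,8) = 8x8
Unfold 1 (reflect across h@24): 4 holes -> [(16, 3), (19, 0), (28, 0), (31, 3)]
Unfold 2 (reflect across h@16): 8 holes -> [(0, 3), (3, 0), (12, 0), (15, 3), (16, 3), (19, 0), (28, 0), (31, 3)]
Holes: [(0, 3), (3, 0), (12, 0), (15, 3), (16, 3), (19, 0), (28, 0), (31, 3)]

Answer: yes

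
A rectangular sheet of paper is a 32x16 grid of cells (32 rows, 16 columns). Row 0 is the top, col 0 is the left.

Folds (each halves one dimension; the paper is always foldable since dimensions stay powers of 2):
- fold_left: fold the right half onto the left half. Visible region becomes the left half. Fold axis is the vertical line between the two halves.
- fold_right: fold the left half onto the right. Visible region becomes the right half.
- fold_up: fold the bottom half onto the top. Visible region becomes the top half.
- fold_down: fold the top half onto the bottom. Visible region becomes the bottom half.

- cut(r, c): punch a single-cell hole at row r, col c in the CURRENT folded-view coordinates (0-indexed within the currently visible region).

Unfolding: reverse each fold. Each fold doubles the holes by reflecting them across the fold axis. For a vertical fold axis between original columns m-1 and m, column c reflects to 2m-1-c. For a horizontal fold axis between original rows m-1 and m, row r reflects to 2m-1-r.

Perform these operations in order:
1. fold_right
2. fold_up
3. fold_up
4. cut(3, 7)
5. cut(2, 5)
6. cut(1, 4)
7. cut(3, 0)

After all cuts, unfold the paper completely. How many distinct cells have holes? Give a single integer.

Op 1 fold_right: fold axis v@8; visible region now rows[0,32) x cols[8,16) = 32x8
Op 2 fold_up: fold axis h@16; visible region now rows[0,16) x cols[8,16) = 16x8
Op 3 fold_up: fold axis h@8; visible region now rows[0,8) x cols[8,16) = 8x8
Op 4 cut(3, 7): punch at orig (3,15); cuts so far [(3, 15)]; region rows[0,8) x cols[8,16) = 8x8
Op 5 cut(2, 5): punch at orig (2,13); cuts so far [(2, 13), (3, 15)]; region rows[0,8) x cols[8,16) = 8x8
Op 6 cut(1, 4): punch at orig (1,12); cuts so far [(1, 12), (2, 13), (3, 15)]; region rows[0,8) x cols[8,16) = 8x8
Op 7 cut(3, 0): punch at orig (3,8); cuts so far [(1, 12), (2, 13), (3, 8), (3, 15)]; region rows[0,8) x cols[8,16) = 8x8
Unfold 1 (reflect across h@8): 8 holes -> [(1, 12), (2, 13), (3, 8), (3, 15), (12, 8), (12, 15), (13, 13), (14, 12)]
Unfold 2 (reflect across h@16): 16 holes -> [(1, 12), (2, 13), (3, 8), (3, 15), (12, 8), (12, 15), (13, 13), (14, 12), (17, 12), (18, 13), (19, 8), (19, 15), (28, 8), (28, 15), (29, 13), (30, 12)]
Unfold 3 (reflect across v@8): 32 holes -> [(1, 3), (1, 12), (2, 2), (2, 13), (3, 0), (3, 7), (3, 8), (3, 15), (12, 0), (12, 7), (12, 8), (12, 15), (13, 2), (13, 13), (14, 3), (14, 12), (17, 3), (17, 12), (18, 2), (18, 13), (19, 0), (19, 7), (19, 8), (19, 15), (28, 0), (28, 7), (28, 8), (28, 15), (29, 2), (29, 13), (30, 3), (30, 12)]

Answer: 32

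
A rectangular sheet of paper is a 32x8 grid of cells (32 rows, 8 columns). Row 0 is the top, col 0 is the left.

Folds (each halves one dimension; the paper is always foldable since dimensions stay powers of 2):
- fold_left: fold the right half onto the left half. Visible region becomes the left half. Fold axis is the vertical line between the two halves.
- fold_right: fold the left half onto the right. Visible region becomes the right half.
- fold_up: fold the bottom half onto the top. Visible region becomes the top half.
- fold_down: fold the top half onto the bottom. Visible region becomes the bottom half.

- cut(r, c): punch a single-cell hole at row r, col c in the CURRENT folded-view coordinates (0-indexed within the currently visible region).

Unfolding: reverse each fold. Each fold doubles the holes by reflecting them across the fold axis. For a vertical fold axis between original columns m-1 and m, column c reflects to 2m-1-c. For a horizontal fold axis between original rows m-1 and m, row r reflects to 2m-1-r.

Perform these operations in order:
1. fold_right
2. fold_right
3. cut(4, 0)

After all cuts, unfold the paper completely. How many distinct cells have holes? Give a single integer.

Answer: 4

Derivation:
Op 1 fold_right: fold axis v@4; visible region now rows[0,32) x cols[4,8) = 32x4
Op 2 fold_right: fold axis v@6; visible region now rows[0,32) x cols[6,8) = 32x2
Op 3 cut(4, 0): punch at orig (4,6); cuts so far [(4, 6)]; region rows[0,32) x cols[6,8) = 32x2
Unfold 1 (reflect across v@6): 2 holes -> [(4, 5), (4, 6)]
Unfold 2 (reflect across v@4): 4 holes -> [(4, 1), (4, 2), (4, 5), (4, 6)]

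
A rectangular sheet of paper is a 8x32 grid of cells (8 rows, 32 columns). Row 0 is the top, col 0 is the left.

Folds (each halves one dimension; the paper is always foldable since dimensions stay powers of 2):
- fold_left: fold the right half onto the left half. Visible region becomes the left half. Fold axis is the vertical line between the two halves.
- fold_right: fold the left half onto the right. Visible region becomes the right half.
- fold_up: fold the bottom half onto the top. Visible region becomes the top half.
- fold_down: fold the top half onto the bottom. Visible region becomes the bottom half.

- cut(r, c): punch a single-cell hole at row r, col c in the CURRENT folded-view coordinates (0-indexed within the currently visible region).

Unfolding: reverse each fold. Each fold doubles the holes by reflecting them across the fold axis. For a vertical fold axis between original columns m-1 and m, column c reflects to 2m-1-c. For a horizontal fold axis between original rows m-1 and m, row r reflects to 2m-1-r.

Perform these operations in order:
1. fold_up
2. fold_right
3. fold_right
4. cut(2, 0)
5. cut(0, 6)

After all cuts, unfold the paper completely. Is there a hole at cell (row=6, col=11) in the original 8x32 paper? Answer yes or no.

Answer: no

Derivation:
Op 1 fold_up: fold axis h@4; visible region now rows[0,4) x cols[0,32) = 4x32
Op 2 fold_right: fold axis v@16; visible region now rows[0,4) x cols[16,32) = 4x16
Op 3 fold_right: fold axis v@24; visible region now rows[0,4) x cols[24,32) = 4x8
Op 4 cut(2, 0): punch at orig (2,24); cuts so far [(2, 24)]; region rows[0,4) x cols[24,32) = 4x8
Op 5 cut(0, 6): punch at orig (0,30); cuts so far [(0, 30), (2, 24)]; region rows[0,4) x cols[24,32) = 4x8
Unfold 1 (reflect across v@24): 4 holes -> [(0, 17), (0, 30), (2, 23), (2, 24)]
Unfold 2 (reflect across v@16): 8 holes -> [(0, 1), (0, 14), (0, 17), (0, 30), (2, 7), (2, 8), (2, 23), (2, 24)]
Unfold 3 (reflect across h@4): 16 holes -> [(0, 1), (0, 14), (0, 17), (0, 30), (2, 7), (2, 8), (2, 23), (2, 24), (5, 7), (5, 8), (5, 23), (5, 24), (7, 1), (7, 14), (7, 17), (7, 30)]
Holes: [(0, 1), (0, 14), (0, 17), (0, 30), (2, 7), (2, 8), (2, 23), (2, 24), (5, 7), (5, 8), (5, 23), (5, 24), (7, 1), (7, 14), (7, 17), (7, 30)]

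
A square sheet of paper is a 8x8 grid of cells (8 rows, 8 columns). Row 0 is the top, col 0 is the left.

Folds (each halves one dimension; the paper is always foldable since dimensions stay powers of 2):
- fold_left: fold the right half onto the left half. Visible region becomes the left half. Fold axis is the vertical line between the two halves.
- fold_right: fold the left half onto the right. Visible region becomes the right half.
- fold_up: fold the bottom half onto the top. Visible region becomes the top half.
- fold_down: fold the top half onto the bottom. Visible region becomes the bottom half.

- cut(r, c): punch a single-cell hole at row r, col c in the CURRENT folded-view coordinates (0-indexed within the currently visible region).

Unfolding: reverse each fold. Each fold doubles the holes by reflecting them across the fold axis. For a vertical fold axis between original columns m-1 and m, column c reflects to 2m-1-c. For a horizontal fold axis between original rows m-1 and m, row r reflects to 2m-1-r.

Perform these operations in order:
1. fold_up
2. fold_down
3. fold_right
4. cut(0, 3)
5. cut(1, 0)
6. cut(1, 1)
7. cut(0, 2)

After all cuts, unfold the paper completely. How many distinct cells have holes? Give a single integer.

Op 1 fold_up: fold axis h@4; visible region now rows[0,4) x cols[0,8) = 4x8
Op 2 fold_down: fold axis h@2; visible region now rows[2,4) x cols[0,8) = 2x8
Op 3 fold_right: fold axis v@4; visible region now rows[2,4) x cols[4,8) = 2x4
Op 4 cut(0, 3): punch at orig (2,7); cuts so far [(2, 7)]; region rows[2,4) x cols[4,8) = 2x4
Op 5 cut(1, 0): punch at orig (3,4); cuts so far [(2, 7), (3, 4)]; region rows[2,4) x cols[4,8) = 2x4
Op 6 cut(1, 1): punch at orig (3,5); cuts so far [(2, 7), (3, 4), (3, 5)]; region rows[2,4) x cols[4,8) = 2x4
Op 7 cut(0, 2): punch at orig (2,6); cuts so far [(2, 6), (2, 7), (3, 4), (3, 5)]; region rows[2,4) x cols[4,8) = 2x4
Unfold 1 (reflect across v@4): 8 holes -> [(2, 0), (2, 1), (2, 6), (2, 7), (3, 2), (3, 3), (3, 4), (3, 5)]
Unfold 2 (reflect across h@2): 16 holes -> [(0, 2), (0, 3), (0, 4), (0, 5), (1, 0), (1, 1), (1, 6), (1, 7), (2, 0), (2, 1), (2, 6), (2, 7), (3, 2), (3, 3), (3, 4), (3, 5)]
Unfold 3 (reflect across h@4): 32 holes -> [(0, 2), (0, 3), (0, 4), (0, 5), (1, 0), (1, 1), (1, 6), (1, 7), (2, 0), (2, 1), (2, 6), (2, 7), (3, 2), (3, 3), (3, 4), (3, 5), (4, 2), (4, 3), (4, 4), (4, 5), (5, 0), (5, 1), (5, 6), (5, 7), (6, 0), (6, 1), (6, 6), (6, 7), (7, 2), (7, 3), (7, 4), (7, 5)]

Answer: 32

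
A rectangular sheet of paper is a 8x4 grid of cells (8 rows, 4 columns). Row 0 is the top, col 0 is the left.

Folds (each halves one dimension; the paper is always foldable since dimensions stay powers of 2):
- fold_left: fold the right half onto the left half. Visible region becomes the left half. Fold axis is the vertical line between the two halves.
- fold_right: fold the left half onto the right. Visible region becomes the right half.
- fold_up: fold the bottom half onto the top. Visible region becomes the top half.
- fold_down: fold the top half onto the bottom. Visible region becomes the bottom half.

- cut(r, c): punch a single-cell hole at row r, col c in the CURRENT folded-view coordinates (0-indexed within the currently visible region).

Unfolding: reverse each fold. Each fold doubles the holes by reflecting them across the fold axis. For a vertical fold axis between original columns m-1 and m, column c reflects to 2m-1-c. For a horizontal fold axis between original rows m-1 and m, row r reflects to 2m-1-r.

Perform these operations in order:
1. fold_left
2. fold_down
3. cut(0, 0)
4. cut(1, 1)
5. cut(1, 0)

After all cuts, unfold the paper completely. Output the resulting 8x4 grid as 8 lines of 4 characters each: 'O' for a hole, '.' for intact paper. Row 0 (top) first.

Answer: ....
....
OOOO
O..O
O..O
OOOO
....
....

Derivation:
Op 1 fold_left: fold axis v@2; visible region now rows[0,8) x cols[0,2) = 8x2
Op 2 fold_down: fold axis h@4; visible region now rows[4,8) x cols[0,2) = 4x2
Op 3 cut(0, 0): punch at orig (4,0); cuts so far [(4, 0)]; region rows[4,8) x cols[0,2) = 4x2
Op 4 cut(1, 1): punch at orig (5,1); cuts so far [(4, 0), (5, 1)]; region rows[4,8) x cols[0,2) = 4x2
Op 5 cut(1, 0): punch at orig (5,0); cuts so far [(4, 0), (5, 0), (5, 1)]; region rows[4,8) x cols[0,2) = 4x2
Unfold 1 (reflect across h@4): 6 holes -> [(2, 0), (2, 1), (3, 0), (4, 0), (5, 0), (5, 1)]
Unfold 2 (reflect across v@2): 12 holes -> [(2, 0), (2, 1), (2, 2), (2, 3), (3, 0), (3, 3), (4, 0), (4, 3), (5, 0), (5, 1), (5, 2), (5, 3)]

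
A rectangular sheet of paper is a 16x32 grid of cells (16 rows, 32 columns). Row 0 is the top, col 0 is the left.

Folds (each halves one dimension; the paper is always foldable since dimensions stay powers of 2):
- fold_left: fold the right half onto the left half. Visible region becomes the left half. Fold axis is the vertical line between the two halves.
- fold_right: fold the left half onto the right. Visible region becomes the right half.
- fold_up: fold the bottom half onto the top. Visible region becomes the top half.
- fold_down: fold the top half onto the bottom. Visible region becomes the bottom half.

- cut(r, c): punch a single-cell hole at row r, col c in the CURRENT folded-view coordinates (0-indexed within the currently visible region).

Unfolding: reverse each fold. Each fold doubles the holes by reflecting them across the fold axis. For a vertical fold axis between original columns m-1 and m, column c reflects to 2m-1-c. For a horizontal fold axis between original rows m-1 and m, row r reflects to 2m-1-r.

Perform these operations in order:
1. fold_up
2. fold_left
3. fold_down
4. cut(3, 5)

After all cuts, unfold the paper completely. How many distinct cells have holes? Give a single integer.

Op 1 fold_up: fold axis h@8; visible region now rows[0,8) x cols[0,32) = 8x32
Op 2 fold_left: fold axis v@16; visible region now rows[0,8) x cols[0,16) = 8x16
Op 3 fold_down: fold axis h@4; visible region now rows[4,8) x cols[0,16) = 4x16
Op 4 cut(3, 5): punch at orig (7,5); cuts so far [(7, 5)]; region rows[4,8) x cols[0,16) = 4x16
Unfold 1 (reflect across h@4): 2 holes -> [(0, 5), (7, 5)]
Unfold 2 (reflect across v@16): 4 holes -> [(0, 5), (0, 26), (7, 5), (7, 26)]
Unfold 3 (reflect across h@8): 8 holes -> [(0, 5), (0, 26), (7, 5), (7, 26), (8, 5), (8, 26), (15, 5), (15, 26)]

Answer: 8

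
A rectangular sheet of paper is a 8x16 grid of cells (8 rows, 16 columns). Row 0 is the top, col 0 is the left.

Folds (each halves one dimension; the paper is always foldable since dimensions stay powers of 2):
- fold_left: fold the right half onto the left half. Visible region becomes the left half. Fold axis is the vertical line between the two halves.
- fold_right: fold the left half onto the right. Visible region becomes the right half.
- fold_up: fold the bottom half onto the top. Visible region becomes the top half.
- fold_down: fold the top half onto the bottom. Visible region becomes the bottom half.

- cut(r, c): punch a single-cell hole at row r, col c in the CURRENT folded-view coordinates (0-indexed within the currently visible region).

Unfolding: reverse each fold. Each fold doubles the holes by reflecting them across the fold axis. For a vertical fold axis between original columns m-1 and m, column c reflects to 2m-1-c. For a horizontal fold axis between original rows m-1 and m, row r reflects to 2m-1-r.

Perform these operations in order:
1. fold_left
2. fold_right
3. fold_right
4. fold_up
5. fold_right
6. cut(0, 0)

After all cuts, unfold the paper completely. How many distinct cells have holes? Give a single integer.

Op 1 fold_left: fold axis v@8; visible region now rows[0,8) x cols[0,8) = 8x8
Op 2 fold_right: fold axis v@4; visible region now rows[0,8) x cols[4,8) = 8x4
Op 3 fold_right: fold axis v@6; visible region now rows[0,8) x cols[6,8) = 8x2
Op 4 fold_up: fold axis h@4; visible region now rows[0,4) x cols[6,8) = 4x2
Op 5 fold_right: fold axis v@7; visible region now rows[0,4) x cols[7,8) = 4x1
Op 6 cut(0, 0): punch at orig (0,7); cuts so far [(0, 7)]; region rows[0,4) x cols[7,8) = 4x1
Unfold 1 (reflect across v@7): 2 holes -> [(0, 6), (0, 7)]
Unfold 2 (reflect across h@4): 4 holes -> [(0, 6), (0, 7), (7, 6), (7, 7)]
Unfold 3 (reflect across v@6): 8 holes -> [(0, 4), (0, 5), (0, 6), (0, 7), (7, 4), (7, 5), (7, 6), (7, 7)]
Unfold 4 (reflect across v@4): 16 holes -> [(0, 0), (0, 1), (0, 2), (0, 3), (0, 4), (0, 5), (0, 6), (0, 7), (7, 0), (7, 1), (7, 2), (7, 3), (7, 4), (7, 5), (7, 6), (7, 7)]
Unfold 5 (reflect across v@8): 32 holes -> [(0, 0), (0, 1), (0, 2), (0, 3), (0, 4), (0, 5), (0, 6), (0, 7), (0, 8), (0, 9), (0, 10), (0, 11), (0, 12), (0, 13), (0, 14), (0, 15), (7, 0), (7, 1), (7, 2), (7, 3), (7, 4), (7, 5), (7, 6), (7, 7), (7, 8), (7, 9), (7, 10), (7, 11), (7, 12), (7, 13), (7, 14), (7, 15)]

Answer: 32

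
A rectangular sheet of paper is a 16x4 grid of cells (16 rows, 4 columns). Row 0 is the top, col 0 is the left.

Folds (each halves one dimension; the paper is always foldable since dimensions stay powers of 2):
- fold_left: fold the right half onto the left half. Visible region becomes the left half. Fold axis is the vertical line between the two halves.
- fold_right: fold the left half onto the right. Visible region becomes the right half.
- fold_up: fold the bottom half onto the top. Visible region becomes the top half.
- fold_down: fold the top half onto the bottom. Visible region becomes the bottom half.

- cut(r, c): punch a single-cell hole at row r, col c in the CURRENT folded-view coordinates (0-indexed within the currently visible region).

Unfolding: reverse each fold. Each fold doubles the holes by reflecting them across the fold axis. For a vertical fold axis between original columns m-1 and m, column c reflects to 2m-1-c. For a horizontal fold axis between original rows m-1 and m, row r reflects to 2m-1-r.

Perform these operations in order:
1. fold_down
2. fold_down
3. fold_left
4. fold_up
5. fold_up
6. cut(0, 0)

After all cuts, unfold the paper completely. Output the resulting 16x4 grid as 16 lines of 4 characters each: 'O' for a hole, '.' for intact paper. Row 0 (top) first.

Answer: O..O
O..O
O..O
O..O
O..O
O..O
O..O
O..O
O..O
O..O
O..O
O..O
O..O
O..O
O..O
O..O

Derivation:
Op 1 fold_down: fold axis h@8; visible region now rows[8,16) x cols[0,4) = 8x4
Op 2 fold_down: fold axis h@12; visible region now rows[12,16) x cols[0,4) = 4x4
Op 3 fold_left: fold axis v@2; visible region now rows[12,16) x cols[0,2) = 4x2
Op 4 fold_up: fold axis h@14; visible region now rows[12,14) x cols[0,2) = 2x2
Op 5 fold_up: fold axis h@13; visible region now rows[12,13) x cols[0,2) = 1x2
Op 6 cut(0, 0): punch at orig (12,0); cuts so far [(12, 0)]; region rows[12,13) x cols[0,2) = 1x2
Unfold 1 (reflect across h@13): 2 holes -> [(12, 0), (13, 0)]
Unfold 2 (reflect across h@14): 4 holes -> [(12, 0), (13, 0), (14, 0), (15, 0)]
Unfold 3 (reflect across v@2): 8 holes -> [(12, 0), (12, 3), (13, 0), (13, 3), (14, 0), (14, 3), (15, 0), (15, 3)]
Unfold 4 (reflect across h@12): 16 holes -> [(8, 0), (8, 3), (9, 0), (9, 3), (10, 0), (10, 3), (11, 0), (11, 3), (12, 0), (12, 3), (13, 0), (13, 3), (14, 0), (14, 3), (15, 0), (15, 3)]
Unfold 5 (reflect across h@8): 32 holes -> [(0, 0), (0, 3), (1, 0), (1, 3), (2, 0), (2, 3), (3, 0), (3, 3), (4, 0), (4, 3), (5, 0), (5, 3), (6, 0), (6, 3), (7, 0), (7, 3), (8, 0), (8, 3), (9, 0), (9, 3), (10, 0), (10, 3), (11, 0), (11, 3), (12, 0), (12, 3), (13, 0), (13, 3), (14, 0), (14, 3), (15, 0), (15, 3)]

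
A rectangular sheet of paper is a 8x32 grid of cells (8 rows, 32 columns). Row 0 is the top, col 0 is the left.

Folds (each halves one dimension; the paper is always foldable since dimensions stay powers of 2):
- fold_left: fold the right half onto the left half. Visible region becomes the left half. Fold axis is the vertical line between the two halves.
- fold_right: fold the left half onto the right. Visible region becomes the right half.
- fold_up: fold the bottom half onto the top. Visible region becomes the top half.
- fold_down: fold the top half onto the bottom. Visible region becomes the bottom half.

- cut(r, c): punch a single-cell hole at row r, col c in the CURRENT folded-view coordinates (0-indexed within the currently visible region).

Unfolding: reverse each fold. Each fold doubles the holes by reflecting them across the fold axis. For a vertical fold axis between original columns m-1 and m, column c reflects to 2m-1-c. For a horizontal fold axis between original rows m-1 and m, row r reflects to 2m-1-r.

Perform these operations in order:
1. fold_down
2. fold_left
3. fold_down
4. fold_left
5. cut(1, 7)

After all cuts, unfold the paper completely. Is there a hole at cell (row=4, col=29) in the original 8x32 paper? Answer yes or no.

Op 1 fold_down: fold axis h@4; visible region now rows[4,8) x cols[0,32) = 4x32
Op 2 fold_left: fold axis v@16; visible region now rows[4,8) x cols[0,16) = 4x16
Op 3 fold_down: fold axis h@6; visible region now rows[6,8) x cols[0,16) = 2x16
Op 4 fold_left: fold axis v@8; visible region now rows[6,8) x cols[0,8) = 2x8
Op 5 cut(1, 7): punch at orig (7,7); cuts so far [(7, 7)]; region rows[6,8) x cols[0,8) = 2x8
Unfold 1 (reflect across v@8): 2 holes -> [(7, 7), (7, 8)]
Unfold 2 (reflect across h@6): 4 holes -> [(4, 7), (4, 8), (7, 7), (7, 8)]
Unfold 3 (reflect across v@16): 8 holes -> [(4, 7), (4, 8), (4, 23), (4, 24), (7, 7), (7, 8), (7, 23), (7, 24)]
Unfold 4 (reflect across h@4): 16 holes -> [(0, 7), (0, 8), (0, 23), (0, 24), (3, 7), (3, 8), (3, 23), (3, 24), (4, 7), (4, 8), (4, 23), (4, 24), (7, 7), (7, 8), (7, 23), (7, 24)]
Holes: [(0, 7), (0, 8), (0, 23), (0, 24), (3, 7), (3, 8), (3, 23), (3, 24), (4, 7), (4, 8), (4, 23), (4, 24), (7, 7), (7, 8), (7, 23), (7, 24)]

Answer: no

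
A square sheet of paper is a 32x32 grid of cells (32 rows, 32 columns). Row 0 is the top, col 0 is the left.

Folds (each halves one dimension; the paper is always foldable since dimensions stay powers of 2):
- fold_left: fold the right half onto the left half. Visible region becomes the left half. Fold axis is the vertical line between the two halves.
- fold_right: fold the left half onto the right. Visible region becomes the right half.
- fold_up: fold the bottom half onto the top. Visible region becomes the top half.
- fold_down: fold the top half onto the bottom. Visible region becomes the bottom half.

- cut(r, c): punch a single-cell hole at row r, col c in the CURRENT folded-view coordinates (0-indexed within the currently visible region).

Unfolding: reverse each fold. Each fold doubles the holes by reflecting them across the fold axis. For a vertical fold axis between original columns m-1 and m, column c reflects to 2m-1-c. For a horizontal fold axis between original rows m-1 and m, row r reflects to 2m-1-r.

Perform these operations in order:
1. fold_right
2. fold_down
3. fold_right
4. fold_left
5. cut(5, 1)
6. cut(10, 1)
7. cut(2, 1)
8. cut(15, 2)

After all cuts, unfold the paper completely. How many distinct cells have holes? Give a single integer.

Op 1 fold_right: fold axis v@16; visible region now rows[0,32) x cols[16,32) = 32x16
Op 2 fold_down: fold axis h@16; visible region now rows[16,32) x cols[16,32) = 16x16
Op 3 fold_right: fold axis v@24; visible region now rows[16,32) x cols[24,32) = 16x8
Op 4 fold_left: fold axis v@28; visible region now rows[16,32) x cols[24,28) = 16x4
Op 5 cut(5, 1): punch at orig (21,25); cuts so far [(21, 25)]; region rows[16,32) x cols[24,28) = 16x4
Op 6 cut(10, 1): punch at orig (26,25); cuts so far [(21, 25), (26, 25)]; region rows[16,32) x cols[24,28) = 16x4
Op 7 cut(2, 1): punch at orig (18,25); cuts so far [(18, 25), (21, 25), (26, 25)]; region rows[16,32) x cols[24,28) = 16x4
Op 8 cut(15, 2): punch at orig (31,26); cuts so far [(18, 25), (21, 25), (26, 25), (31, 26)]; region rows[16,32) x cols[24,28) = 16x4
Unfold 1 (reflect across v@28): 8 holes -> [(18, 25), (18, 30), (21, 25), (21, 30), (26, 25), (26, 30), (31, 26), (31, 29)]
Unfold 2 (reflect across v@24): 16 holes -> [(18, 17), (18, 22), (18, 25), (18, 30), (21, 17), (21, 22), (21, 25), (21, 30), (26, 17), (26, 22), (26, 25), (26, 30), (31, 18), (31, 21), (31, 26), (31, 29)]
Unfold 3 (reflect across h@16): 32 holes -> [(0, 18), (0, 21), (0, 26), (0, 29), (5, 17), (5, 22), (5, 25), (5, 30), (10, 17), (10, 22), (10, 25), (10, 30), (13, 17), (13, 22), (13, 25), (13, 30), (18, 17), (18, 22), (18, 25), (18, 30), (21, 17), (21, 22), (21, 25), (21, 30), (26, 17), (26, 22), (26, 25), (26, 30), (31, 18), (31, 21), (31, 26), (31, 29)]
Unfold 4 (reflect across v@16): 64 holes -> [(0, 2), (0, 5), (0, 10), (0, 13), (0, 18), (0, 21), (0, 26), (0, 29), (5, 1), (5, 6), (5, 9), (5, 14), (5, 17), (5, 22), (5, 25), (5, 30), (10, 1), (10, 6), (10, 9), (10, 14), (10, 17), (10, 22), (10, 25), (10, 30), (13, 1), (13, 6), (13, 9), (13, 14), (13, 17), (13, 22), (13, 25), (13, 30), (18, 1), (18, 6), (18, 9), (18, 14), (18, 17), (18, 22), (18, 25), (18, 30), (21, 1), (21, 6), (21, 9), (21, 14), (21, 17), (21, 22), (21, 25), (21, 30), (26, 1), (26, 6), (26, 9), (26, 14), (26, 17), (26, 22), (26, 25), (26, 30), (31, 2), (31, 5), (31, 10), (31, 13), (31, 18), (31, 21), (31, 26), (31, 29)]

Answer: 64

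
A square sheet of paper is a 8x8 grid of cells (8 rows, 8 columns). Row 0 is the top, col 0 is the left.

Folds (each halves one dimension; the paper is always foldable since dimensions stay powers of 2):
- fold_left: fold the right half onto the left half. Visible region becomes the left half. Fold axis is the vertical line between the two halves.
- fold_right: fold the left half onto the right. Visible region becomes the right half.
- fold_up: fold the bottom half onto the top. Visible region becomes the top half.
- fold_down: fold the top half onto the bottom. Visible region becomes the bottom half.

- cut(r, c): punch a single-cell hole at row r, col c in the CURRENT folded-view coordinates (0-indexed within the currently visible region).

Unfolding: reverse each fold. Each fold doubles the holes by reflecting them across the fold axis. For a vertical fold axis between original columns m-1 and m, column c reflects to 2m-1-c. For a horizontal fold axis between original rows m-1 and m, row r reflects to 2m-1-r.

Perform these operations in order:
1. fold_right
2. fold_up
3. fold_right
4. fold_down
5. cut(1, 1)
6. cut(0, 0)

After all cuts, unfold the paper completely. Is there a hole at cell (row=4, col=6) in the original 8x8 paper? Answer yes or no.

Answer: no

Derivation:
Op 1 fold_right: fold axis v@4; visible region now rows[0,8) x cols[4,8) = 8x4
Op 2 fold_up: fold axis h@4; visible region now rows[0,4) x cols[4,8) = 4x4
Op 3 fold_right: fold axis v@6; visible region now rows[0,4) x cols[6,8) = 4x2
Op 4 fold_down: fold axis h@2; visible region now rows[2,4) x cols[6,8) = 2x2
Op 5 cut(1, 1): punch at orig (3,7); cuts so far [(3, 7)]; region rows[2,4) x cols[6,8) = 2x2
Op 6 cut(0, 0): punch at orig (2,6); cuts so far [(2, 6), (3, 7)]; region rows[2,4) x cols[6,8) = 2x2
Unfold 1 (reflect across h@2): 4 holes -> [(0, 7), (1, 6), (2, 6), (3, 7)]
Unfold 2 (reflect across v@6): 8 holes -> [(0, 4), (0, 7), (1, 5), (1, 6), (2, 5), (2, 6), (3, 4), (3, 7)]
Unfold 3 (reflect across h@4): 16 holes -> [(0, 4), (0, 7), (1, 5), (1, 6), (2, 5), (2, 6), (3, 4), (3, 7), (4, 4), (4, 7), (5, 5), (5, 6), (6, 5), (6, 6), (7, 4), (7, 7)]
Unfold 4 (reflect across v@4): 32 holes -> [(0, 0), (0, 3), (0, 4), (0, 7), (1, 1), (1, 2), (1, 5), (1, 6), (2, 1), (2, 2), (2, 5), (2, 6), (3, 0), (3, 3), (3, 4), (3, 7), (4, 0), (4, 3), (4, 4), (4, 7), (5, 1), (5, 2), (5, 5), (5, 6), (6, 1), (6, 2), (6, 5), (6, 6), (7, 0), (7, 3), (7, 4), (7, 7)]
Holes: [(0, 0), (0, 3), (0, 4), (0, 7), (1, 1), (1, 2), (1, 5), (1, 6), (2, 1), (2, 2), (2, 5), (2, 6), (3, 0), (3, 3), (3, 4), (3, 7), (4, 0), (4, 3), (4, 4), (4, 7), (5, 1), (5, 2), (5, 5), (5, 6), (6, 1), (6, 2), (6, 5), (6, 6), (7, 0), (7, 3), (7, 4), (7, 7)]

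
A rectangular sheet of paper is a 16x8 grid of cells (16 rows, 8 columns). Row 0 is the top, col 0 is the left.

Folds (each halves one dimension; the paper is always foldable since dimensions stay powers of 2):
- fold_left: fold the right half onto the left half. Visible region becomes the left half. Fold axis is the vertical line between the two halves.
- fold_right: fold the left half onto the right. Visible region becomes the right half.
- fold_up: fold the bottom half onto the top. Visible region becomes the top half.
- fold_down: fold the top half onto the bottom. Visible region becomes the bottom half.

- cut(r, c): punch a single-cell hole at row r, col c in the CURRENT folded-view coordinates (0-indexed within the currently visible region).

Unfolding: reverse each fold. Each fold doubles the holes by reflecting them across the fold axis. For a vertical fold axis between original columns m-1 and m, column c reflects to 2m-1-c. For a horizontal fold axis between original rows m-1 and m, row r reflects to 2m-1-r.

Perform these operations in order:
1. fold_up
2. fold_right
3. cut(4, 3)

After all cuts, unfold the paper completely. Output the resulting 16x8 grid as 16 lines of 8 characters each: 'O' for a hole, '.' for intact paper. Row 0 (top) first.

Op 1 fold_up: fold axis h@8; visible region now rows[0,8) x cols[0,8) = 8x8
Op 2 fold_right: fold axis v@4; visible region now rows[0,8) x cols[4,8) = 8x4
Op 3 cut(4, 3): punch at orig (4,7); cuts so far [(4, 7)]; region rows[0,8) x cols[4,8) = 8x4
Unfold 1 (reflect across v@4): 2 holes -> [(4, 0), (4, 7)]
Unfold 2 (reflect across h@8): 4 holes -> [(4, 0), (4, 7), (11, 0), (11, 7)]

Answer: ........
........
........
........
O......O
........
........
........
........
........
........
O......O
........
........
........
........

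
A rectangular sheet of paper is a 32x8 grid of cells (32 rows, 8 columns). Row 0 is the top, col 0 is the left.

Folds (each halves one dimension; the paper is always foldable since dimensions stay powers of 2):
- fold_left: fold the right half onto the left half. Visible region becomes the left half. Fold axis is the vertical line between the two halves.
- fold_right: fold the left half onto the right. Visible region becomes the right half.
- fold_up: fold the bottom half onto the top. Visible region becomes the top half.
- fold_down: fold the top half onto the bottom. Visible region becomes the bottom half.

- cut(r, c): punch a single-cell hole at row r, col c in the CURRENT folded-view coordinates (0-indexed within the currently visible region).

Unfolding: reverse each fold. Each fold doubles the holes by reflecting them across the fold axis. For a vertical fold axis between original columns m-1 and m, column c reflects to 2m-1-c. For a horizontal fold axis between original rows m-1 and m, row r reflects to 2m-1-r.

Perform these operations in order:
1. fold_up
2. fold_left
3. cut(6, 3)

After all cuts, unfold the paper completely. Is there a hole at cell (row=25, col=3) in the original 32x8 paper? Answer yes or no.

Answer: yes

Derivation:
Op 1 fold_up: fold axis h@16; visible region now rows[0,16) x cols[0,8) = 16x8
Op 2 fold_left: fold axis v@4; visible region now rows[0,16) x cols[0,4) = 16x4
Op 3 cut(6, 3): punch at orig (6,3); cuts so far [(6, 3)]; region rows[0,16) x cols[0,4) = 16x4
Unfold 1 (reflect across v@4): 2 holes -> [(6, 3), (6, 4)]
Unfold 2 (reflect across h@16): 4 holes -> [(6, 3), (6, 4), (25, 3), (25, 4)]
Holes: [(6, 3), (6, 4), (25, 3), (25, 4)]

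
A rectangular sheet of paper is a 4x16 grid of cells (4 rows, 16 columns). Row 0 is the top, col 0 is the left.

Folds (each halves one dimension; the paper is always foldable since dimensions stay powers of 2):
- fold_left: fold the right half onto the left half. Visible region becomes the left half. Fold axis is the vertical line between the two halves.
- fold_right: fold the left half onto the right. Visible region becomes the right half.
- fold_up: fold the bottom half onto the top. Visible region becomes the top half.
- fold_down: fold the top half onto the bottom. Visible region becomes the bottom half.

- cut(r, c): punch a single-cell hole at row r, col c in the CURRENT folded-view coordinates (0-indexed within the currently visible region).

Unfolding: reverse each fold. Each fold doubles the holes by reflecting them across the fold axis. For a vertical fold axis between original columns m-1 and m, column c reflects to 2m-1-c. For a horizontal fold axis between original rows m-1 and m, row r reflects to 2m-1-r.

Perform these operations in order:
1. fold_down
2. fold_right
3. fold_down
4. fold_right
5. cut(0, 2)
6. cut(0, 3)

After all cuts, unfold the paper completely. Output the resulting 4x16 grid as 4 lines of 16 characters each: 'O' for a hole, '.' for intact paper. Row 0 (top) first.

Op 1 fold_down: fold axis h@2; visible region now rows[2,4) x cols[0,16) = 2x16
Op 2 fold_right: fold axis v@8; visible region now rows[2,4) x cols[8,16) = 2x8
Op 3 fold_down: fold axis h@3; visible region now rows[3,4) x cols[8,16) = 1x8
Op 4 fold_right: fold axis v@12; visible region now rows[3,4) x cols[12,16) = 1x4
Op 5 cut(0, 2): punch at orig (3,14); cuts so far [(3, 14)]; region rows[3,4) x cols[12,16) = 1x4
Op 6 cut(0, 3): punch at orig (3,15); cuts so far [(3, 14), (3, 15)]; region rows[3,4) x cols[12,16) = 1x4
Unfold 1 (reflect across v@12): 4 holes -> [(3, 8), (3, 9), (3, 14), (3, 15)]
Unfold 2 (reflect across h@3): 8 holes -> [(2, 8), (2, 9), (2, 14), (2, 15), (3, 8), (3, 9), (3, 14), (3, 15)]
Unfold 3 (reflect across v@8): 16 holes -> [(2, 0), (2, 1), (2, 6), (2, 7), (2, 8), (2, 9), (2, 14), (2, 15), (3, 0), (3, 1), (3, 6), (3, 7), (3, 8), (3, 9), (3, 14), (3, 15)]
Unfold 4 (reflect across h@2): 32 holes -> [(0, 0), (0, 1), (0, 6), (0, 7), (0, 8), (0, 9), (0, 14), (0, 15), (1, 0), (1, 1), (1, 6), (1, 7), (1, 8), (1, 9), (1, 14), (1, 15), (2, 0), (2, 1), (2, 6), (2, 7), (2, 8), (2, 9), (2, 14), (2, 15), (3, 0), (3, 1), (3, 6), (3, 7), (3, 8), (3, 9), (3, 14), (3, 15)]

Answer: OO....OOOO....OO
OO....OOOO....OO
OO....OOOO....OO
OO....OOOO....OO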